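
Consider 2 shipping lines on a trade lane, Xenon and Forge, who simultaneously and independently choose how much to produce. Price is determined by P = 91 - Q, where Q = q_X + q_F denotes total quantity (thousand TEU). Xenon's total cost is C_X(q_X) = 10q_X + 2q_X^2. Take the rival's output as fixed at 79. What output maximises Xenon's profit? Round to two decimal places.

0.33

With the rival's output fixed at 79, Xenon's profit is π_X = (91 - 79 - q_X)q_X - (10q_X + 2q_X²) = (12 - q_X)q_X - (10q_X + 2q_X²).
∂π_X/∂q_X = 2 - 6q_X = 0, so q_X = 1/3.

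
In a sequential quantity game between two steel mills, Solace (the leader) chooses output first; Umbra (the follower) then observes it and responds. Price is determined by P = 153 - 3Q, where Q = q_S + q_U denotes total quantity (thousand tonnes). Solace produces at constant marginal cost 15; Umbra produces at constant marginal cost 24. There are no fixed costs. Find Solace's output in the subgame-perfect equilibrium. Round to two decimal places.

24.50

The follower Umbra best-responds to any q_S: π_U = (153 - 3Q)q_U - 24q_U.
∂π_U/∂q_U = 129 - 3q_S - 6q_U = 0 gives the reaction function q_U = (129 - 3q_S)/6.
The leader anticipates this reaction. Substituting into P = 153 - 3Q gives P = 177/2 - (3/2)q_S, so π_S = (177/2 - (3/2)q_S)q_S - 15q_S.
The leader's first-order condition 147/2 - 3q_S = 0 yields q_S = 49/2.
Then q_U = (129 - 3·(49/2))/6 = 37/4.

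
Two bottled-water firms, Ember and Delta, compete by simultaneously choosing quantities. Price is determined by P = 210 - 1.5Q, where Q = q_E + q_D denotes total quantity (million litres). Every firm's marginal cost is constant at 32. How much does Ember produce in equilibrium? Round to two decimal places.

Each firm earns π_i = (210 - 1.5Q)q_i - 32q_i.
First-order condition (treating rivals' output as given): 178 - 3q_i - (3/2)q_j = 0.
By symmetry each firm produces the same amount; substituting q_j = q_i yields q_i = 178/(9/2) = 356/9.

39.56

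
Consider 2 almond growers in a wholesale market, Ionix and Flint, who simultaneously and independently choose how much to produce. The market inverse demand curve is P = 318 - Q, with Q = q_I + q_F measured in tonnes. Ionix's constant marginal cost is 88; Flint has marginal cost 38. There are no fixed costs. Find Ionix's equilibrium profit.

3600

Ionix's profit: π_I = (318 - Q)q_I - (88q_I). Setting ∂π_I/∂q_I = 0: 230 - 2q_I - (q_F) = 0.
Flint's profit: π_F = (318 - Q)q_F - (38q_F). Setting ∂π_F/∂q_F = 0: 280 - 2q_F - (q_I) = 0.
Rearranging gives the reaction functions q_I = (230 - q_F)/2 and q_F = (280 - q_I)/2.
Substituting one into the other gives q_I = 60 and q_F = 110.
Price P = 318 - 170 = 148.
Ionix's profit: (148 - 88)·60 = 3600.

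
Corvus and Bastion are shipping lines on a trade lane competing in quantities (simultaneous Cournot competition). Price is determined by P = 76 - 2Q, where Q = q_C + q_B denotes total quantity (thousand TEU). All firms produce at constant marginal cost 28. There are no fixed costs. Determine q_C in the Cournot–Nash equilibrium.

8

A representative firm's profit is π_i = q_i(76 - 2Q) - 28q_i.
First-order condition (treating rivals' output as given): 48 - 4q_i - 2q_j = 0.
With identical firms every q_j equals q_i, so q_j = q_i and 48 = 6q_i, giving q_i = 8.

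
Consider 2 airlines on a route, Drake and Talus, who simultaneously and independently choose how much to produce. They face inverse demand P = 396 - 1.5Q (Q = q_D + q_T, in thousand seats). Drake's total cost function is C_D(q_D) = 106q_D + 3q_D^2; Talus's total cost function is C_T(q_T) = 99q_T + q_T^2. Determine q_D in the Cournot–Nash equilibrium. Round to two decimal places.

23.50

Drake's profit: π_D = (396 - 1.5Q)q_D - (106q_D + 3q_D²). Setting ∂π_D/∂q_D = 0: 290 - 9q_D - (3/2)(q_T) = 0.
Talus's first-order condition: 297 - 5q_T - (3/2)(q_D) = 0.
So q_D = (290 - (3/2)q_T)/9 and q_T = (297 - (3/2)q_D)/5.
Substituting one into the other gives q_D = 23.4971 and q_T = 52.3509.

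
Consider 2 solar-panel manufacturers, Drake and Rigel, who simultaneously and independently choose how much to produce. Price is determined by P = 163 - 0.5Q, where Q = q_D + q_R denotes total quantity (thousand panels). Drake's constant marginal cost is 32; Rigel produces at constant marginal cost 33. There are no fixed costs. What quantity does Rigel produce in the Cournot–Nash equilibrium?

Drake's profit: π_D = (163 - 0.5Q)q_D - (32q_D). Setting ∂π_D/∂q_D = 0: 131 - q_D - (1/2)(q_R) = 0.
Rigel's first-order condition: 130 - q_R - (1/2)(q_D) = 0.
Rearranging gives the reaction functions q_D = (131 - (1/2)q_R) and q_R = (130 - (1/2)q_D).
Substituting one into the other gives q_D = 88 and q_R = 86.

86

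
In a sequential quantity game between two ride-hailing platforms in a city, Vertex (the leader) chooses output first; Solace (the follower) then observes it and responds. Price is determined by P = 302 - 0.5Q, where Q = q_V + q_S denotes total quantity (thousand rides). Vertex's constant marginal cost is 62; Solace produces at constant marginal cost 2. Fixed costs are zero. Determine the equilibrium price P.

107

Solve by backward induction. Given q_V, the follower Solace maximises π_S = (302 - (1/2)q_V - (1/2)q_S)q_S - 2q_S.
Follower FOC: 300 - (1/2)q_V - q_S = 0, so q_S(q_V) = (300 - (1/2)q_V).
The leader anticipates this reaction. Substituting into P = 302 - 0.5Q gives P = 152 - (1/4)q_V, so π_V = (152 - (1/4)q_V)q_V - 62q_V.
Leader FOC: 90 - (1/2)q_V = 0, so q_V = 180.
Then q_S = (300 - (1/2)·180) = 210.
Total output Q = 390, so price P = 302 - (1/2)·390 = 107.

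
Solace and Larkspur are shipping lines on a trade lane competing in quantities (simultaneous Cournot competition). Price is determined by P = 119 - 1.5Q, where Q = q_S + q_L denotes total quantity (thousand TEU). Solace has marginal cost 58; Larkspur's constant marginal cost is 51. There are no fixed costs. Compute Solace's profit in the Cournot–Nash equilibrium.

216

Solace's profit: π_S = (119 - 1.5Q)q_S - (58q_S). Setting ∂π_S/∂q_S = 0: 61 - 3q_S - (3/2)(q_L) = 0.
Larkspur's first-order condition: 68 - 3q_L - (3/2)(q_S) = 0.
Best responses: q_S = (61 - (3/2)q_L)/3, q_L = (68 - (3/2)q_S)/3.
Solving the pair: q_S = 12, q_L = 50/3.
Price P = 119 - (3/2)·(86/3) = 76.
Solace's profit: (76 - 58)·12 = 216.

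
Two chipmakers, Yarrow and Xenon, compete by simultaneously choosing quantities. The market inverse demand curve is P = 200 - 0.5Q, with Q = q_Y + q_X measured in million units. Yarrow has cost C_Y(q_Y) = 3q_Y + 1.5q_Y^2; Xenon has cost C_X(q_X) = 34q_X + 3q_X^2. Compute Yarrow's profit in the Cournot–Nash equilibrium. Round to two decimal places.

Yarrow's profit: π_Y = (200 - 0.5Q)q_Y - (3q_Y + (3/2)q_Y²). Setting ∂π_Y/∂q_Y = 0: 197 - 4q_Y - (1/2)(q_X) = 0.
Xenon's first-order condition: 166 - 7q_X - (1/2)(q_Y) = 0.
Rearranging gives the reaction functions q_Y = (197 - (1/2)q_X)/4 and q_X = (166 - (1/2)q_Y)/7.
Solving the pair: q_Y = 1728/37, q_X = 754/37.
Price P = 200 - (1/2)·67.0811 = 166.4595.
Yarrow's profit: 166.4595·(1728/37) - 3·(1728/37) - (3/2)(1728/37)² = 4362.2849.

4362.28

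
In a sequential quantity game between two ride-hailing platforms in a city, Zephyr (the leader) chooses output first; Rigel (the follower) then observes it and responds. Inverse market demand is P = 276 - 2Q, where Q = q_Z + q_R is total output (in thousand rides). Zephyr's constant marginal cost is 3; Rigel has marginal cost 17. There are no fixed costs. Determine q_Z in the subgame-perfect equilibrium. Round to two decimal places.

The follower Rigel best-responds to any q_Z: π_R = (276 - 2Q)q_R - 17q_R.
∂π_R/∂q_R = 259 - 2q_Z - 4q_R = 0 gives the reaction function q_R = (259 - 2q_Z)/4.
The leader anticipates this reaction. Substituting into P = 276 - 2Q gives P = 293/2 - q_Z, so π_Z = (293/2 - q_Z)q_Z - 3q_Z.
Maximising: ∂π_Z/∂q_Z = 287/2 - 2q_Z = 0, giving q_Z = 287/4.
Then q_R = (259 - 2·(287/4))/4 = 231/8.

71.75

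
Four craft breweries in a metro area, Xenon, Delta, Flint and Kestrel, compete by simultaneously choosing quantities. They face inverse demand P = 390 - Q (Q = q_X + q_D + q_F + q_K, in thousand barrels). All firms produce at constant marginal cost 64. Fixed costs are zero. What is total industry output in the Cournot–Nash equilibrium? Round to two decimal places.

A representative firm's profit is π_i = q_i(390 - Q) - 64q_i.
First-order condition (treating rivals' output as given): 326 - 2q_i - Σ_{j≠i} q_j = 0.
By symmetry each firm produces the same amount; substituting Σ_{j≠i} q_j = 3q_i yields q_i = 326/5.
Total output Q = 326/5 + 326/5 + 326/5 + 326/5 = 1304/5.

260.80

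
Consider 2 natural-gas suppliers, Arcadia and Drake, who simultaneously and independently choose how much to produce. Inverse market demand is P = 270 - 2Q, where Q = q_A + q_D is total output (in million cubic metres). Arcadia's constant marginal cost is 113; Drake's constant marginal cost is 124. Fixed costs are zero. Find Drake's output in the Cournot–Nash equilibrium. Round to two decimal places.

Arcadia's profit: π_A = (270 - 2Q)q_A - (113q_A). Setting ∂π_A/∂q_A = 0: 157 - 4q_A - 2(q_D) = 0.
Drake's first-order condition: 146 - 4q_D - 2(q_A) = 0.
So q_A = (157 - 2q_D)/4 and q_D = (146 - 2q_A)/4.
Solving the pair: q_A = 28, q_D = 45/2.

22.50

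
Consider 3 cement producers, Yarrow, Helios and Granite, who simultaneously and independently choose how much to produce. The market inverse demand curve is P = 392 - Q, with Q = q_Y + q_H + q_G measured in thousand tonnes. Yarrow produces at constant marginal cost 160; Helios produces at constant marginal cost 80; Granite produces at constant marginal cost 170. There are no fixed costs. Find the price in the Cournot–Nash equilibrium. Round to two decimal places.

200.50

Yarrow's profit: π_Y = (392 - Q)q_Y - (160q_Y). Setting ∂π_Y/∂q_Y = 0: 232 - 2q_Y - (q_H + q_G) = 0.
Helios's first-order condition: 312 - 2q_H - (q_Y + q_G) = 0.
Granite's profit: π_G = (392 - Q)q_G - (170q_G). Setting ∂π_G/∂q_G = 0: 222 - 2q_G - (q_Y + q_H) = 0.
Adding the 3 conditions: 766 − 2Q − 2Q = 0, i.e. Q = 383/2.
Back-substituting: q_Y = (232 − 383/2) = 81/2, q_H = (312 − 383/2) = 241/2, q_G = (222 − 383/2) = 61/2.
Total output Q = 383/2, so price P = 392 - 383/2 = 401/2.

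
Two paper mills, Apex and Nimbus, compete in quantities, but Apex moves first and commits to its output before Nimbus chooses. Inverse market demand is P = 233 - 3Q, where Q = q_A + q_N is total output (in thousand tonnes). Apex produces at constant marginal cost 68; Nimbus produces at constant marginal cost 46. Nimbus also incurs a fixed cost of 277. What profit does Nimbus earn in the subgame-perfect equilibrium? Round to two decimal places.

834.69

Solve by backward induction. Given q_A, the follower Nimbus maximises π_N = (233 - 3q_A - 3q_N)q_N - 46q_N.
Follower FOC: 187 - 3q_A - 6q_N = 0, so q_N(q_A) = (187 - 3q_A)/6.
The leader anticipates this reaction. Substituting into P = 233 - 3Q gives P = 279/2 - (3/2)q_A, so π_A = (279/2 - (3/2)q_A)q_A - 68q_A.
Maximising: ∂π_A/∂q_A = 143/2 - 3q_A = 0, giving q_A = 143/6.
Then q_N = (187 - 3·(143/6))/6 = 77/4.
Price P = 233 - 3·(517/12) = 415/4.
Nimbus's profit: (415/4 - 46)·(77/4) - 277 = 834.6875.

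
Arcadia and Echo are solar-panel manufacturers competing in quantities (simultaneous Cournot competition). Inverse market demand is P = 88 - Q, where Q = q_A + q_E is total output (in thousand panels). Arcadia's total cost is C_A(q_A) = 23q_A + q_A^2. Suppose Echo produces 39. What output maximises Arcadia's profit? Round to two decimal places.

With the rival's output fixed at 39, Arcadia's profit is π_A = (88 - 39 - q_A)q_A - (23q_A + q_A²) = (49 - q_A)q_A - (23q_A + q_A²).
∂π_A/∂q_A = 26 - 4q_A = 0, so q_A = 13/2.

6.50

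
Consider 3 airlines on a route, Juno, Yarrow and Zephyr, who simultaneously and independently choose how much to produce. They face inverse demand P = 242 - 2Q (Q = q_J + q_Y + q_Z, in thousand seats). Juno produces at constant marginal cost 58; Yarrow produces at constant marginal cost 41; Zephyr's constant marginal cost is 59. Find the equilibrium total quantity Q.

71

Juno's profit: π_J = (242 - 2Q)q_J - (58q_J). Setting ∂π_J/∂q_J = 0: 184 - 4q_J - 2(q_Y + q_Z) = 0.
Yarrow's first-order condition: 201 - 4q_Y - 2(q_J + q_Z) = 0.
Zephyr's profit: π_Z = (242 - 2Q)q_Z - (59q_Z). Setting ∂π_Z/∂q_Z = 0: 183 - 4q_Z - 2(q_J + q_Y) = 0.
Summing all 3 equations gives 568 − 8Q = 0, hence Q = 71.
Back-substituting: q_J = (184 − 142)/2 = 21, q_Y = (201 − 142)/2 = 59/2, q_Z = (183 − 142)/2 = 41/2.
Total output Q = 21 + 59/2 + 41/2 = 71.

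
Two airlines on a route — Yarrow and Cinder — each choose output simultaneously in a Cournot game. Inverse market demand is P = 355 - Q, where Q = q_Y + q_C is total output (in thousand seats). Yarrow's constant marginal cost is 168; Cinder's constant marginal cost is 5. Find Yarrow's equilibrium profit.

64

Yarrow's profit: π_Y = (355 - Q)q_Y - (168q_Y). Setting ∂π_Y/∂q_Y = 0: 187 - 2q_Y - (q_C) = 0.
Cinder's first-order condition: 350 - 2q_C - (q_Y) = 0.
Best responses: q_Y = (187 - q_C)/2, q_C = (350 - q_Y)/2.
Substituting one into the other gives q_Y = 8 and q_C = 171.
Price P = 355 - 179 = 176.
Yarrow's profit: (176 - 168)·8 = 64.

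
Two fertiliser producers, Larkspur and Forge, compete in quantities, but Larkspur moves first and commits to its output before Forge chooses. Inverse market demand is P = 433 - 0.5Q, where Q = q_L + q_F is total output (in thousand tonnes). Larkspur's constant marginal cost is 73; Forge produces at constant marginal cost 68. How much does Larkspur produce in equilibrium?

355

Solve by backward induction. Given q_L, the follower Forge maximises π_F = (433 - (1/2)q_L - (1/2)q_F)q_F - 68q_F.
Follower FOC: 365 - (1/2)q_L - q_F = 0, so q_F(q_L) = (365 - (1/2)q_L).
Larkspur substitutes q_F(q_L) into its own profit: π_L = q_L(433 - (1/2)q_L - (365 - (1/2)q_L)/2) - 73q_L = (501/2 - (1/4)q_L)q_L - 73q_L.
The leader's first-order condition 355/2 - (1/2)q_L = 0 yields q_L = 355.
Then q_F = (365 - (1/2)·355) = 375/2.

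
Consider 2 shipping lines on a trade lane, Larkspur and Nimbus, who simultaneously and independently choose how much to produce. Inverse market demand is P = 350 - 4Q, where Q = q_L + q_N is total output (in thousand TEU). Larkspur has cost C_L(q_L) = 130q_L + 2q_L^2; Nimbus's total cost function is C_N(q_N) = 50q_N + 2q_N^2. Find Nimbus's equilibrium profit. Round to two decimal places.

2709.38

Larkspur's profit: π_L = (350 - 4Q)q_L - (130q_L + 2q_L²). Setting ∂π_L/∂q_L = 0: 220 - 12q_L - 4(q_N) = 0.
Nimbus's first-order condition: 300 - 12q_N - 4(q_L) = 0.
Rearranging gives the reaction functions q_L = (220 - 4q_N)/12 and q_N = (300 - 4q_L)/12.
Solving the pair: q_L = 45/4, q_N = 85/4.
Price P = 350 - 4·(65/2) = 220.
Nimbus's profit: 220·(85/4) - 50·(85/4) - 2(85/4)² = 2709.3750.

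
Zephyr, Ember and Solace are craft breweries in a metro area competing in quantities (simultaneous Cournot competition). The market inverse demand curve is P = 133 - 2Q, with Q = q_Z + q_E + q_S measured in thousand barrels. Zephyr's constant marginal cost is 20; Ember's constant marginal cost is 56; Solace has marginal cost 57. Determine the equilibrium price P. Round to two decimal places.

Zephyr's profit: π_Z = (133 - 2Q)q_Z - (20q_Z). Setting ∂π_Z/∂q_Z = 0: 113 - 4q_Z - 2(q_E + q_S) = 0.
Ember's profit: π_E = (133 - 2Q)q_E - (56q_E). Setting ∂π_E/∂q_E = 0: 77 - 4q_E - 2(q_Z + q_S) = 0.
Solace's profit: π_S = (133 - 2Q)q_S - (57q_S). Setting ∂π_S/∂q_S = 0: 76 - 4q_S - 2(q_Z + q_E) = 0.
Summing all 3 equations gives 266 − 8Q = 0, hence Q = 133/4.
Back-substituting: q_Z = (113 − 133/2)/2 = 93/4, q_E = (77 − 133/2)/2 = 21/4, q_S = (76 − 133/2)/2 = 19/4.
Total output Q = 133/4, so price P = 133 - 2·(133/4) = 133/2.

66.50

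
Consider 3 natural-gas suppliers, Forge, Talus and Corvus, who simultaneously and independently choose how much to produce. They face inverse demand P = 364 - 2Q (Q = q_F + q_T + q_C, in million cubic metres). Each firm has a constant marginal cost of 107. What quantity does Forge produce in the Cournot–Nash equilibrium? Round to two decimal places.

Each firm earns π_i = (364 - 2Q)q_i - 107q_i.
First-order condition (treating rivals' output as given): 257 - 4q_i - 2·Σ_{j≠i} q_j = 0.
With identical firms every q_j equals q_i, so Σ_{j≠i} q_j = 2q_i and 257 = 8q_i, giving q_i = 257/8.

32.13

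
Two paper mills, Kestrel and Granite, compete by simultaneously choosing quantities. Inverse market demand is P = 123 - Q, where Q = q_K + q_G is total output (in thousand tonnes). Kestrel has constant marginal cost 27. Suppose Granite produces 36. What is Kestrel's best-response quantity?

30

With the rival's output fixed at 36, Kestrel's profit is π_K = (123 - 36 - q_K)q_K - (27q_K) = (87 - q_K)q_K - (27q_K).
∂π_K/∂q_K = 60 - 2q_K = 0, so q_K = 30.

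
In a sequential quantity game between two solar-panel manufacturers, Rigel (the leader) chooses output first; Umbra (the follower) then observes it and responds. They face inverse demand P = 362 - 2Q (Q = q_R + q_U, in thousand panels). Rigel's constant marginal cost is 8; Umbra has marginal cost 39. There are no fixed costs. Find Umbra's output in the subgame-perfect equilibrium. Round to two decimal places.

Solve by backward induction. Given q_R, the follower Umbra maximises π_U = (362 - 2q_R - 2q_U)q_U - 39q_U.
Setting the follower's marginal profit to zero, 323 - 2q_R - 4q_U = 0, i.e. q_U = (323 - 2q_R)/4.
Rigel substitutes q_U(q_R) into its own profit: π_R = q_R(362 - 2q_R - (323 - 2q_R)/2) - 8q_R = (401/2 - q_R)q_R - 8q_R.
Leader FOC: 385/2 - 2q_R = 0, so q_R = 385/4.
Then q_U = (323 - 2·(385/4))/4 = 261/8.

32.63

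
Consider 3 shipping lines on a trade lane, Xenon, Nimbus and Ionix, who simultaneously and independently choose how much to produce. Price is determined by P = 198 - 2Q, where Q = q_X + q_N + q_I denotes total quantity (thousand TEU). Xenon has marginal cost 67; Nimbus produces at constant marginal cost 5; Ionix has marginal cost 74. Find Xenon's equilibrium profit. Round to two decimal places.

Xenon's profit: π_X = (198 - 2Q)q_X - (67q_X). Setting ∂π_X/∂q_X = 0: 131 - 4q_X - 2(q_N + q_I) = 0.
Nimbus's profit: π_N = (198 - 2Q)q_N - (5q_N). Setting ∂π_N/∂q_N = 0: 193 - 4q_N - 2(q_X + q_I) = 0.
Ionix's first-order condition: 124 - 4q_I - 2(q_X + q_N) = 0.
Adding the 3 first-order conditions: 448 − 8Q = 0, so Q = 56.
Back-substituting: q_X = (131 − 112)/2 = 19/2, q_N = (193 − 112)/2 = 81/2, q_I = (124 − 112)/2 = 6.
Price P = 198 - 2·56 = 86.
Xenon's profit: (86 - 67)·(19/2) = 361/2.

180.50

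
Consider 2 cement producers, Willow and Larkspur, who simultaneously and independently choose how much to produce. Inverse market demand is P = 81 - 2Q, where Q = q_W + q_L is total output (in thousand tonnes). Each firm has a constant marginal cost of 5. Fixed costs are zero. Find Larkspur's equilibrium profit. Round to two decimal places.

320.89

Each firm earns π_i = (81 - 2Q)q_i - 5q_i.
First-order condition (treating rivals' output as given): 76 - 4q_i - 2q_j = 0.
By symmetry each firm produces the same amount; substituting q_j = q_i yields q_i = 76/6 = 38/3.
Price P = 81 - 2·(76/3) = 91/3.
Larkspur's profit: (91/3 - 5)·(38/3) = 320.8889.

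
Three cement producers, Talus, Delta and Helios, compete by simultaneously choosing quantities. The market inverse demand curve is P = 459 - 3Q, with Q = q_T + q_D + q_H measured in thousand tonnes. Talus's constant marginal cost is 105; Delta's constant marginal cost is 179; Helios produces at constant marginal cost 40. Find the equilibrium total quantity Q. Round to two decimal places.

Talus's profit: π_T = (459 - 3Q)q_T - (105q_T). Setting ∂π_T/∂q_T = 0: 354 - 6q_T - 3(q_D + q_H) = 0.
Delta's profit: π_D = (459 - 3Q)q_D - (179q_D). Setting ∂π_D/∂q_D = 0: 280 - 6q_D - 3(q_T + q_H) = 0.
Helios's first-order condition: 419 - 6q_H - 3(q_T + q_D) = 0.
Adding the 3 conditions: 1053 − 6Q − 6Q = 0, i.e. Q = 351/4.
Back-substituting: q_T = (354 − 1053/4)/3 = 121/4, q_D = (280 − 1053/4)/3 = 67/12, q_H = (419 − 1053/4)/3 = 623/12.
Total output Q = 121/4 + 67/12 + 623/12 = 351/4.

87.75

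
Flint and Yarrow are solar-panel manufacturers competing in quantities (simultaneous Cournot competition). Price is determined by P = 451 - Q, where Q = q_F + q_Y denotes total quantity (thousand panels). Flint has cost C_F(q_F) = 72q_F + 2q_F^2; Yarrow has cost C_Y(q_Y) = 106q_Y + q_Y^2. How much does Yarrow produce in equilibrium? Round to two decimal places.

73.52

Flint's profit: π_F = (451 - Q)q_F - (72q_F + 2q_F²). Setting ∂π_F/∂q_F = 0: 379 - 6q_F - (q_Y) = 0.
Yarrow's first-order condition: 345 - 4q_Y - (q_F) = 0.
Best responses: q_F = (379 - q_Y)/6, q_Y = (345 - q_F)/4.
Solving the pair: q_F = 1171/23, q_Y = 1691/23.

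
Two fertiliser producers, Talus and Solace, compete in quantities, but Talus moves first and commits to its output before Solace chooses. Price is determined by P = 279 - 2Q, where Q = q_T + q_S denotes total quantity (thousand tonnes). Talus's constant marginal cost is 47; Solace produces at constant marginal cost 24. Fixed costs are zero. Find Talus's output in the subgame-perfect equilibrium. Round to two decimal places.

Solve by backward induction. Given q_T, the follower Solace maximises π_S = (279 - 2q_T - 2q_S)q_S - 24q_S.
∂π_S/∂q_S = 255 - 2q_T - 4q_S = 0 gives the reaction function q_S = (255 - 2q_T)/4.
Talus substitutes q_S(q_T) into its own profit: π_T = q_T(279 - 2q_T - (255 - 2q_T)/2) - 47q_T = (303/2 - q_T)q_T - 47q_T.
Leader FOC: 209/2 - 2q_T = 0, so q_T = 209/4.
Then q_S = (255 - 2·(209/4))/4 = 301/8.

52.25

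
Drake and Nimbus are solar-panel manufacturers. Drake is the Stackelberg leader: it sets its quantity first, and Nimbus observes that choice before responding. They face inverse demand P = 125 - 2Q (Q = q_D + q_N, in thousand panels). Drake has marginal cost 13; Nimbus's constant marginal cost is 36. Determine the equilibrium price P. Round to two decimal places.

46.75

The follower Nimbus best-responds to any q_D: π_N = (125 - 2Q)q_N - 36q_N.
∂π_N/∂q_N = 89 - 2q_D - 4q_N = 0 gives the reaction function q_N = (89 - 2q_D)/4.
Drake substitutes q_N(q_D) into its own profit: π_D = q_D(125 - 2q_D - (89 - 2q_D)/2) - 13q_D = (161/2 - q_D)q_D - 13q_D.
Leader FOC: 135/2 - 2q_D = 0, so q_D = 135/4.
Then q_N = (89 - 2·(135/4))/4 = 43/8.
Total output Q = 313/8, so price P = 125 - 2·(313/8) = 187/4.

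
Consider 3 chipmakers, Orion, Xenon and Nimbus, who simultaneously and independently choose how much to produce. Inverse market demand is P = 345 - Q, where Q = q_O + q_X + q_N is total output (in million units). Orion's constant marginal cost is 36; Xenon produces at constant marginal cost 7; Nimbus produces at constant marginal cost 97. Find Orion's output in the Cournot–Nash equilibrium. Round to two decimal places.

85.25

Orion's profit: π_O = (345 - Q)q_O - (36q_O). Setting ∂π_O/∂q_O = 0: 309 - 2q_O - (q_X + q_N) = 0.
Xenon's first-order condition: 338 - 2q_X - (q_O + q_N) = 0.
Nimbus's profit: π_N = (345 - Q)q_N - (97q_N). Setting ∂π_N/∂q_N = 0: 248 - 2q_N - (q_O + q_X) = 0.
Adding the 3 first-order conditions: 895 − 4Q = 0, so Q = 895/4.
Back-substituting: q_O = (309 − 895/4) = 341/4, q_X = (338 − 895/4) = 457/4, q_N = (248 − 895/4) = 97/4.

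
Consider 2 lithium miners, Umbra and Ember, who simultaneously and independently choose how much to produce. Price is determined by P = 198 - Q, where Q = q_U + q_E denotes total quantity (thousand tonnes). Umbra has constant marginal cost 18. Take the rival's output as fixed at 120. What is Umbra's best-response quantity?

With the rival's output fixed at 120, Umbra's profit is π_U = (198 - 120 - q_U)q_U - (18q_U) = (78 - q_U)q_U - (18q_U).
∂π_U/∂q_U = 60 - 2q_U = 0, so q_U = 30.

30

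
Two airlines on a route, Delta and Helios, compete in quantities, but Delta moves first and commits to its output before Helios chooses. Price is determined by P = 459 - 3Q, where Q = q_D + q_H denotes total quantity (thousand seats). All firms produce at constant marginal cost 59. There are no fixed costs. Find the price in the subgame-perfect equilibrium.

Solve by backward induction. Given q_D, the follower Helios maximises π_H = (459 - 3q_D - 3q_H)q_H - 59q_H.
Follower FOC: 400 - 3q_D - 6q_H = 0, so q_H(q_D) = (400 - 3q_D)/6.
Delta substitutes q_H(q_D) into its own profit: π_D = q_D(459 - 3q_D - (400 - 3q_D)/2) - 59q_D = (259 - (3/2)q_D)q_D - 59q_D.
Maximising: ∂π_D/∂q_D = 200 - 3q_D = 0, giving q_D = 200/3.
Then q_H = (400 - 3·(200/3))/6 = 100/3.
Total output Q = 100, so price P = 459 - 3·100 = 159.

159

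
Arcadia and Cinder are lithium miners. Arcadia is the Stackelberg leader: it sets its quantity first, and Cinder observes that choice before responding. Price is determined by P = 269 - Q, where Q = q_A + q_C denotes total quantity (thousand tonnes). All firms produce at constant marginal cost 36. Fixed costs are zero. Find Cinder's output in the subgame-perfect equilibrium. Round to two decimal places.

58.25

The follower Cinder best-responds to any q_A: π_C = (269 - Q)q_C - 36q_C.
Follower FOC: 233 - q_A - 2q_C = 0, so q_C(q_A) = (233 - q_A)/2.
The leader anticipates this reaction. Substituting into P = 269 - Q gives P = 305/2 - (1/2)q_A, so π_A = (305/2 - (1/2)q_A)q_A - 36q_A.
The leader's first-order condition 233/2 - q_A = 0 yields q_A = 233/2.
Then q_C = (233 - 233/2)/2 = 233/4.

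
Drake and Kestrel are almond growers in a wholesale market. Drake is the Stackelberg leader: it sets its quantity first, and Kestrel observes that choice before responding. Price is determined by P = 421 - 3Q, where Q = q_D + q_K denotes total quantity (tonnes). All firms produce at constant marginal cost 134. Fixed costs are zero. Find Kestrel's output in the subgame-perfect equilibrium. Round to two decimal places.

23.92

The follower Kestrel best-responds to any q_D: π_K = (421 - 3Q)q_K - 134q_K.
Setting the follower's marginal profit to zero, 287 - 3q_D - 6q_K = 0, i.e. q_K = (287 - 3q_D)/6.
The leader anticipates this reaction. Substituting into P = 421 - 3Q gives P = 555/2 - (3/2)q_D, so π_D = (555/2 - (3/2)q_D)q_D - 134q_D.
Maximising: ∂π_D/∂q_D = 287/2 - 3q_D = 0, giving q_D = 287/6.
Then q_K = (287 - 3·(287/6))/6 = 287/12.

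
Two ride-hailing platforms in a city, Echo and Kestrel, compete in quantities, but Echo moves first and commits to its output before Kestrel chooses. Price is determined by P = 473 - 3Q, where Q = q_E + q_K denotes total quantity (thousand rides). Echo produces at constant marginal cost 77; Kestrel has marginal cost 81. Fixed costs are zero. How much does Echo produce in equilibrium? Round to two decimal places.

66.67

Solve by backward induction. Given q_E, the follower Kestrel maximises π_K = (473 - 3q_E - 3q_K)q_K - 81q_K.
Setting the follower's marginal profit to zero, 392 - 3q_E - 6q_K = 0, i.e. q_K = (392 - 3q_E)/6.
The leader anticipates this reaction. Substituting into P = 473 - 3Q gives P = 277 - (3/2)q_E, so π_E = (277 - (3/2)q_E)q_E - 77q_E.
Leader FOC: 200 - 3q_E = 0, so q_E = 200/3.
Then q_K = (392 - 3·(200/3))/6 = 32.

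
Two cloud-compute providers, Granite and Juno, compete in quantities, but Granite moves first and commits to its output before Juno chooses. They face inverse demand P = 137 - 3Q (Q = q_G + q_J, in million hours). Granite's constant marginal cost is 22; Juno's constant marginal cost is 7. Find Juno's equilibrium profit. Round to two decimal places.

533.33

The follower Juno best-responds to any q_G: π_J = (137 - 3Q)q_J - 7q_J.
∂π_J/∂q_J = 130 - 3q_G - 6q_J = 0 gives the reaction function q_J = (130 - 3q_G)/6.
The leader anticipates this reaction. Substituting into P = 137 - 3Q gives P = 72 - (3/2)q_G, so π_G = (72 - (3/2)q_G)q_G - 22q_G.
Leader FOC: 50 - 3q_G = 0, so q_G = 50/3.
Then q_J = (130 - 3·(50/3))/6 = 40/3.
Price P = 137 - 3·30 = 47.
Juno's profit: (47 - 7)·(40/3) = 1600/3.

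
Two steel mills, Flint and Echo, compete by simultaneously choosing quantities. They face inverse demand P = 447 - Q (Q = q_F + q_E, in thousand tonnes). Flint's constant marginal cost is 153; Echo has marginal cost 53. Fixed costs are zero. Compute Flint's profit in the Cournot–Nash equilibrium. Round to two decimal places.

Flint's profit: π_F = (447 - Q)q_F - (153q_F). Setting ∂π_F/∂q_F = 0: 294 - 2q_F - (q_E) = 0.
Echo's profit: π_E = (447 - Q)q_E - (53q_E). Setting ∂π_E/∂q_E = 0: 394 - 2q_E - (q_F) = 0.
Best responses: q_F = (294 - q_E)/2, q_E = (394 - q_F)/2.
Substituting one into the other gives q_F = 194/3 and q_E = 494/3.
Price P = 447 - 688/3 = 653/3.
Flint's profit: (653/3 - 153)·(194/3) = 4181.7778.

4181.78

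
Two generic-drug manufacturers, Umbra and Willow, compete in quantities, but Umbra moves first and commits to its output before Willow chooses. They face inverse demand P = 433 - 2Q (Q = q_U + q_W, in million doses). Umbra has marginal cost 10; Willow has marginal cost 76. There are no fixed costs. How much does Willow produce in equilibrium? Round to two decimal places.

Solve by backward induction. Given q_U, the follower Willow maximises π_W = (433 - 2q_U - 2q_W)q_W - 76q_W.
∂π_W/∂q_W = 357 - 2q_U - 4q_W = 0 gives the reaction function q_W = (357 - 2q_U)/4.
The leader anticipates this reaction. Substituting into P = 433 - 2Q gives P = 509/2 - q_U, so π_U = (509/2 - q_U)q_U - 10q_U.
Leader FOC: 489/2 - 2q_U = 0, so q_U = 489/4.
Then q_W = (357 - 2·(489/4))/4 = 225/8.

28.13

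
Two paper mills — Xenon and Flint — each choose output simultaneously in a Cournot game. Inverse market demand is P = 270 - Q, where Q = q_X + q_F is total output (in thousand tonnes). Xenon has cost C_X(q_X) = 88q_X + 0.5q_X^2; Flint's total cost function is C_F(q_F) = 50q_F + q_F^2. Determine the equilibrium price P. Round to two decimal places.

180.36

Xenon's profit: π_X = (270 - Q)q_X - (88q_X + (1/2)q_X²). Setting ∂π_X/∂q_X = 0: 182 - 3q_X - (q_F) = 0.
Flint's first-order condition: 220 - 4q_F - (q_X) = 0.
Best responses: q_X = (182 - q_F)/3, q_F = (220 - q_X)/4.
Substituting one into the other gives q_X = 508/11 and q_F = 478/11.
Total output Q = 986/11, so price P = 270 - 986/11 = 1984/11.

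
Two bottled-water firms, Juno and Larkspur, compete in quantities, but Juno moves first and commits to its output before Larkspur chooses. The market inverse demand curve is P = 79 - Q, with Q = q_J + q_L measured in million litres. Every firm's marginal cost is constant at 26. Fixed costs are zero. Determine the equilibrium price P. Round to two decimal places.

39.25

The follower Larkspur best-responds to any q_J: π_L = (79 - Q)q_L - 26q_L.
Follower FOC: 53 - q_J - 2q_L = 0, so q_L(q_J) = (53 - q_J)/2.
Juno substitutes q_L(q_J) into its own profit: π_J = q_J(79 - q_J - (53 - q_J)/2) - 26q_J = (105/2 - (1/2)q_J)q_J - 26q_J.
Maximising: ∂π_J/∂q_J = 53/2 - q_J = 0, giving q_J = 53/2.
Then q_L = (53 - 53/2)/2 = 53/4.
Total output Q = 159/4, so price P = 79 - 159/4 = 157/4.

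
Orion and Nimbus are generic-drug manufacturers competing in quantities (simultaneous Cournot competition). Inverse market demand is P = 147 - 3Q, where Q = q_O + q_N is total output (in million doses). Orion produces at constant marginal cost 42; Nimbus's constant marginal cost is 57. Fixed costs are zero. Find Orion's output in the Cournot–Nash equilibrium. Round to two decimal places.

13.33

Orion's profit: π_O = (147 - 3Q)q_O - (42q_O). Setting ∂π_O/∂q_O = 0: 105 - 6q_O - 3(q_N) = 0.
Nimbus's profit: π_N = (147 - 3Q)q_N - (57q_N). Setting ∂π_N/∂q_N = 0: 90 - 6q_N - 3(q_O) = 0.
Rearranging gives the reaction functions q_O = (105 - 3q_N)/6 and q_N = (90 - 3q_O)/6.
Substituting one into the other gives q_O = 40/3 and q_N = 25/3.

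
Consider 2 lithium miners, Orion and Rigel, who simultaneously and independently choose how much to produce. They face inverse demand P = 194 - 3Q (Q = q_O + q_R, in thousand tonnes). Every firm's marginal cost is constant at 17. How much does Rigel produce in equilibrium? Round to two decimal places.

19.67

Each firm earns π_i = (194 - 3Q)q_i - 17q_i.
First-order condition (treating rivals' output as given): 177 - 6q_i - 3q_j = 0.
With identical firms every q_j equals q_i, so q_j = q_i and 177 = 9q_i, giving q_i = 59/3.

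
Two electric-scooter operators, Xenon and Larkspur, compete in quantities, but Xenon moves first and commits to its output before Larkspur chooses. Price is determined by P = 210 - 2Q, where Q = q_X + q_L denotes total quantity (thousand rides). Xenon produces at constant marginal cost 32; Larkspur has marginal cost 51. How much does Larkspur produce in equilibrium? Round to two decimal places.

The follower Larkspur best-responds to any q_X: π_L = (210 - 2Q)q_L - 51q_L.
∂π_L/∂q_L = 159 - 2q_X - 4q_L = 0 gives the reaction function q_L = (159 - 2q_X)/4.
The leader anticipates this reaction. Substituting into P = 210 - 2Q gives P = 261/2 - q_X, so π_X = (261/2 - q_X)q_X - 32q_X.
The leader's first-order condition 197/2 - 2q_X = 0 yields q_X = 197/4.
Then q_L = (159 - 2·(197/4))/4 = 121/8.

15.13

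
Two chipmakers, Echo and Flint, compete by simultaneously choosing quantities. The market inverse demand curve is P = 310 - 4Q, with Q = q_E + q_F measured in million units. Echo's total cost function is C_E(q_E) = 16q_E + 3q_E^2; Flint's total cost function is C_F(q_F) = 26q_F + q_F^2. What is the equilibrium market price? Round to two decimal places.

161.48

Echo's profit: π_E = (310 - 4Q)q_E - (16q_E + 3q_E²). Setting ∂π_E/∂q_E = 0: 294 - 14q_E - 4(q_F) = 0.
Flint's profit: π_F = (310 - 4Q)q_F - (26q_F + q_F²). Setting ∂π_F/∂q_F = 0: 284 - 10q_F - 4(q_E) = 0.
Rearranging gives the reaction functions q_E = (294 - 4q_F)/14 and q_F = (284 - 4q_E)/10.
Substituting one into the other gives q_E = 451/31 and q_F = 700/31.
Total output Q = 1151/31, so price P = 310 - 4·(1151/31) = 161.4839.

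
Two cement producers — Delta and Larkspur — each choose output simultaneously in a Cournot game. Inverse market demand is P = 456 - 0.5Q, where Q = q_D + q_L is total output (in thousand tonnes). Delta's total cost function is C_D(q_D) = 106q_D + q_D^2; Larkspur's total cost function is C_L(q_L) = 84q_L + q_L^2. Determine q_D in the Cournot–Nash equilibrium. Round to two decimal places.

Delta's profit: π_D = (456 - 0.5Q)q_D - (106q_D + q_D²). Setting ∂π_D/∂q_D = 0: 350 - 3q_D - (1/2)(q_L) = 0.
Larkspur's first-order condition: 372 - 3q_L - (1/2)(q_D) = 0.
Rearranging gives the reaction functions q_D = (350 - (1/2)q_L)/3 and q_L = (372 - (1/2)q_D)/3.
Substituting one into the other gives q_D = 98.7429 and q_L = 107.5429.

98.74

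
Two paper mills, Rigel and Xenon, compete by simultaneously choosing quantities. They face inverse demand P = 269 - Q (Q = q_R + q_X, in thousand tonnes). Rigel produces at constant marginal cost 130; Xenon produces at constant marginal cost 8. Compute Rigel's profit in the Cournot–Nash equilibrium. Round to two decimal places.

Rigel's profit: π_R = (269 - Q)q_R - (130q_R). Setting ∂π_R/∂q_R = 0: 139 - 2q_R - (q_X) = 0.
Xenon's profit: π_X = (269 - Q)q_X - (8q_X). Setting ∂π_X/∂q_X = 0: 261 - 2q_X - (q_R) = 0.
Best responses: q_R = (139 - q_X)/2, q_X = (261 - q_R)/2.
Substituting one into the other gives q_R = 17/3 and q_X = 383/3.
Price P = 269 - 400/3 = 407/3.
Rigel's profit: (407/3 - 130)·(17/3) = 289/9.

32.11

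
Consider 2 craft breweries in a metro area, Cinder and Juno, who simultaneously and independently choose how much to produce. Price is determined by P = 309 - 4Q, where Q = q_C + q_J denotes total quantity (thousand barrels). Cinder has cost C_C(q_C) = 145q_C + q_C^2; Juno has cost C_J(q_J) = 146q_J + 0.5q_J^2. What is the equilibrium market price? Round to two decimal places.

211.81

Cinder's profit: π_C = (309 - 4Q)q_C - (145q_C + q_C²). Setting ∂π_C/∂q_C = 0: 164 - 10q_C - 4(q_J) = 0.
Juno's profit: π_J = (309 - 4Q)q_J - (146q_J + (1/2)q_J²). Setting ∂π_J/∂q_J = 0: 163 - 9q_J - 4(q_C) = 0.
Rearranging gives the reaction functions q_C = (164 - 4q_J)/10 and q_J = (163 - 4q_C)/9.
Substituting one into the other gives q_C = 412/37 and q_J = 487/37.
Total output Q = 899/37, so price P = 309 - 4·(899/37) = 211.8108.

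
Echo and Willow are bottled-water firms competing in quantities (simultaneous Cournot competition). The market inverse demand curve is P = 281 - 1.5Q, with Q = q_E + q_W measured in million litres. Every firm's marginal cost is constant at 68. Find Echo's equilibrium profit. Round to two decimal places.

3360.67

A representative firm's profit is π_i = q_i(281 - 1.5Q) - 68q_i.
Setting ∂π_i/∂q_i = 0 with rivals' quantities fixed: 213 - 3q_i - (3/2)q_j = 0.
By symmetry each firm produces the same amount; substituting q_j = q_i yields q_i = 213/(9/2) = 142/3.
Price P = 281 - (3/2)·(284/3) = 139.
Echo's profit: (139 - 68)·(142/3) = 3360.6667.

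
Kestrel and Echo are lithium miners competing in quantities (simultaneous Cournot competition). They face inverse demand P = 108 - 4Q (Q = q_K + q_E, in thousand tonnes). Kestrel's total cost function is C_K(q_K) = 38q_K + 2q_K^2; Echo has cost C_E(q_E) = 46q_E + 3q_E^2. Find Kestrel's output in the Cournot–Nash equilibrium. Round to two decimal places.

4.82

Kestrel's profit: π_K = (108 - 4Q)q_K - (38q_K + 2q_K²). Setting ∂π_K/∂q_K = 0: 70 - 12q_K - 4(q_E) = 0.
Echo's first-order condition: 62 - 14q_E - 4(q_K) = 0.
Best responses: q_K = (70 - 4q_E)/12, q_E = (62 - 4q_K)/14.
Substituting one into the other gives q_K = 183/38 and q_E = 58/19.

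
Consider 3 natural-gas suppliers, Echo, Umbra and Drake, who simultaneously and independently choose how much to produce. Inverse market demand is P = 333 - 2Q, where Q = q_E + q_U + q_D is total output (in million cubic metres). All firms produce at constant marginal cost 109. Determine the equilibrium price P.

165

A representative firm's profit is π_i = q_i(333 - 2Q) - 109q_i.
First-order condition (treating rivals' output as given): 224 - 4q_i - 2·Σ_{j≠i} q_j = 0.
With identical firms every q_j equals q_i, so Σ_{j≠i} q_j = 2q_i and 224 = 8q_i, giving q_i = 28.
Total output Q = 84, so price P = 333 - 2·84 = 165.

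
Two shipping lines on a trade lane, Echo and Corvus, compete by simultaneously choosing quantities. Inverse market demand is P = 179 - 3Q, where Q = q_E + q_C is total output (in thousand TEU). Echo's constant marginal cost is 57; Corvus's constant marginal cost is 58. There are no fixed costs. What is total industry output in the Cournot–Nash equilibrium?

Echo's profit: π_E = (179 - 3Q)q_E - (57q_E). Setting ∂π_E/∂q_E = 0: 122 - 6q_E - 3(q_C) = 0.
Corvus's profit: π_C = (179 - 3Q)q_C - (58q_C). Setting ∂π_C/∂q_C = 0: 121 - 6q_C - 3(q_E) = 0.
So q_E = (122 - 3q_C)/6 and q_C = (121 - 3q_E)/6.
Substituting one into the other gives q_E = 41/3 and q_C = 40/3.
Total output Q = 41/3 + 40/3 = 27.

27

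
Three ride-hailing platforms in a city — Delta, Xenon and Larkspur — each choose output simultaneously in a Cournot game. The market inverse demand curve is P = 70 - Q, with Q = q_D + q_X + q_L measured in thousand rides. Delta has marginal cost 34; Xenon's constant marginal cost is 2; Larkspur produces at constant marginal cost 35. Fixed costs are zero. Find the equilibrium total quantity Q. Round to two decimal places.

Delta's profit: π_D = (70 - Q)q_D - (34q_D). Setting ∂π_D/∂q_D = 0: 36 - 2q_D - (q_X + q_L) = 0.
Xenon's profit: π_X = (70 - Q)q_X - (2q_X). Setting ∂π_X/∂q_X = 0: 68 - 2q_X - (q_D + q_L) = 0.
Larkspur's first-order condition: 35 - 2q_L - (q_D + q_X) = 0.
Adding the 3 first-order conditions: 139 − 4Q = 0, so Q = 139/4.
Back-substituting: q_D = (36 − 139/4) = 5/4, q_X = (68 − 139/4) = 133/4, q_L = (35 − 139/4) = 1/4.
Total output Q = 5/4 + 133/4 + 1/4 = 139/4.

34.75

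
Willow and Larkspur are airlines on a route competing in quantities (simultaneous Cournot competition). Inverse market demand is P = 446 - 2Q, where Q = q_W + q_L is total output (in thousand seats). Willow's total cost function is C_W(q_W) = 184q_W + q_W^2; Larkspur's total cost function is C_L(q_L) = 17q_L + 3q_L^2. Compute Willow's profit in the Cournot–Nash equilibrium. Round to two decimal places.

Willow's profit: π_W = (446 - 2Q)q_W - (184q_W + q_W²). Setting ∂π_W/∂q_W = 0: 262 - 6q_W - 2(q_L) = 0.
Larkspur's first-order condition: 429 - 10q_L - 2(q_W) = 0.
So q_W = (262 - 2q_L)/6 and q_L = (429 - 2q_W)/10.
Solving the pair: q_W = 881/28, q_L = 1025/28.
Price P = 446 - 2·(953/14) = 309.8571.
Willow's profit: 309.8571·(881/28) - 184·(881/28) - (881/28)² = 2970.0038.

2970.00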